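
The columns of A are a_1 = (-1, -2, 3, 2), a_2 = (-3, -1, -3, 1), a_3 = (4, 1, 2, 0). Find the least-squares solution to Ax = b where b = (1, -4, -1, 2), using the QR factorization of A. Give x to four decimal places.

x = (0.6626, 1.9632, 1.6810)

q_1 = a_1/‖a_1‖ = (-1, -2, 3, 2)/4.2426 = (-0.2357, -0.4714, 0.7071, 0.4714).
r_{12} = q_1·a_2 = -0.4714.
u_2 = a_2 + 0.4714·q_1 = (-3.1111, -1.2222, -2.6667, 1.2222).
‖u_2‖ = 4.4472, so q_2 = (-0.6996, -0.2748, -0.5996, 0.2748).
r_{13} = q_1·a_3 = 0.0000; r_{23} = q_2·a_3 = -4.2723.
u_3 = a_3 + 0.0000·q_1 + 4.2723·q_2 = (1.0112, -0.1742, -0.5618, 1.1742).
‖u_3‖ = 1.6575, so q_3 = (0.6101, -0.1051, -0.3389, 0.7084).
Qᵀb = (1.8856, 1.5490, 2.7862).
Back-substitute: x_3 = 2.7862/1.6575 = 1.6810.
x_2 = (1.5490 + 4.2723·1.6810)/4.4472 = 1.9632.
x_1 = (1.8856 + 0.4714·1.9632 + 0.0000·1.6810)/4.2426 = 0.6626.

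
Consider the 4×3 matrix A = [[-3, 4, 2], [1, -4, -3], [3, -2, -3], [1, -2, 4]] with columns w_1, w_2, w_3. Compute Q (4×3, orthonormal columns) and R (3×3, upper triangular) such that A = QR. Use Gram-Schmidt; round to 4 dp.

w_1 = (-3, 1, 3, 1); ‖w_1‖ = 4.4721, so e_1 = (-0.6708, 0.2236, 0.6708, 0.2236).
e_1·w_2 = (-0.6708)·4 + 0.2236·(-4) + 0.6708·(-2) + 0.2236·(-2) = -5.3666.
u_2 = w_2 + 5.3666·e_1 = (0.4000, -2.8000, 1.6000, -0.8000).
‖u_2‖ = 3.3466, so e_2 = (0.1195, -0.8367, 0.4781, -0.2390).
e_1·w_3 = (-0.6708)·2 + 0.2236·(-3) + 0.6708·(-3) + 0.2236·4 = -3.1305; e_2·w_3 = 0.1195·2 + (-0.8367)·(-3) + 0.4781·(-3) + (-0.2390)·4 = 0.3586.
u_3 = w_3 + 3.1305·e_1 − 0.3586·e_2 = (-0.1429, -2.0000, -1.0714, 4.7857).
‖u_3‖ = 5.2982, so e_3 = (-0.0270, -0.3775, -0.2022, 0.9033).

Q = [[-0.6708, 0.1195, -0.0270], [0.2236, -0.8367, -0.3775], [0.6708, 0.4781, -0.2022], [0.2236, -0.2390, 0.9033]], R = [[4.4721, -5.3666, -3.1305], [0.0000, 3.3466, 0.3586], [0.0000, 0.0000, 5.2982]]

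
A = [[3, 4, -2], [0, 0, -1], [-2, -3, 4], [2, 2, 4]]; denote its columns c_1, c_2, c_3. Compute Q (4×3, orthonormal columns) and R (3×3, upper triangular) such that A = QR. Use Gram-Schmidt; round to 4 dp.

c_1 = (3, 0, -2, 2); ‖c_1‖ = 4.1231, so e_1 = (0.7276, 0.0000, -0.4851, 0.4851).
e_1·c_2 = 0.7276·4 + 0.0000·0 + (-0.4851)·(-3) + 0.4851·2 = 5.3358.
u_2 = c_2 − 5.3358·e_1 = (0.1176, 0.0000, -0.4118, -0.5882).
‖u_2‖ = 0.7276, so e_2 = (0.1617, 0.0000, -0.5659, -0.8085).
e_1·c_3 = 0.7276·(-2) + 0.0000·(-1) + (-0.4851)·4 + 0.4851·4 = -1.4552; e_2·c_3 = 0.1617·(-2) + 0.0000·(-1) + (-0.5659)·4 + (-0.8085)·4 = -5.8209.
u_3 = c_3 + 1.4552·e_1 + 5.8209·e_2 = (0.0000, -1.0000, 0.0000, 0.0000).
‖u_3‖ = 1.0000, so e_3 = (0.0000, -1.0000, 0.0000, 0.0000).

Q = [[0.7276, 0.1617, 0.0000], [0.0000, 0.0000, -1.0000], [-0.4851, -0.5659, 0.0000], [0.4851, -0.8085, 0.0000]], R = [[4.1231, 5.3358, -1.4552], [0.0000, 0.7276, -5.8209], [0.0000, 0.0000, 1.0000]]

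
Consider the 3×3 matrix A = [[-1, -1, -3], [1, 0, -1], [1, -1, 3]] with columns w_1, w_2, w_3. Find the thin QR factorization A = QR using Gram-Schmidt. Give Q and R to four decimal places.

Q = [[-0.5774, -0.7071, -0.4082], [0.5774, 0.0000, -0.8165], [0.5774, -0.7071, 0.4082]], R = [[1.7321, 0.0000, 2.8868], [0.0000, 1.4142, 0.0000], [0.0000, 0.0000, 3.2660]]

q_1 = w_1/‖w_1‖ = (-1, 1, 1)/1.7321 = (-0.5774, 0.5774, 0.5774).
r_{12} = q_1·w_2 = 0.0000.
u_2 = w_2 + 0.0000·q_1 = (-1.0000, 0.0000, -1.0000).
‖u_2‖ = 1.4142, so q_2 = (-0.7071, 0.0000, -0.7071).
r_{13} = q_1·w_3 = 2.8868; r_{23} = q_2·w_3 = 0.0000.
u_3 = w_3 − 2.8868·q_1 + 0.0000·q_2 = (-1.3333, -2.6667, 1.3333).
‖u_3‖ = 3.2660, so q_3 = (-0.4082, -0.8165, 0.4082).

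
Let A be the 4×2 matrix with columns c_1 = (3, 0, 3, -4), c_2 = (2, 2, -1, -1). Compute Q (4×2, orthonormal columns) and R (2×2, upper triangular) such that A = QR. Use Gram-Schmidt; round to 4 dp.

c_1 = (3, 0, 3, -4); ‖c_1‖ = 5.8310, so e_1 = (0.5145, 0.0000, 0.5145, -0.6860).
e_1·c_2 = 0.5145·2 + 0.0000·2 + 0.5145·(-1) + (-0.6860)·(-1) = 1.2005.
u_2 = c_2 − 1.2005·e_1 = (1.3824, 2.0000, -1.6176, -0.1765).
‖u_2‖ = 2.9255, so e_2 = (0.4725, 0.6836, -0.5529, -0.0603).

Q = [[0.5145, 0.4725], [0.0000, 0.6836], [0.5145, -0.5529], [-0.6860, -0.0603]], R = [[5.8310, 1.2005], [0.0000, 2.9255]]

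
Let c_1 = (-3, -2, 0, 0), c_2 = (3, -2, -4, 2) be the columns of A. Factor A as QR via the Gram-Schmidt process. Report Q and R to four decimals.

c_1 = (-3, -2, 0, 0); ‖c_1‖ = 3.6056, so e_1 = (-0.8321, -0.5547, 0.0000, 0.0000).
e_1·c_2 = (-0.8321)·3 + (-0.5547)·(-2) + 0.0000·(-4) + 0.0000·2 = -1.3868.
u_2 = c_2 + 1.3868·e_1 = (1.8462, -2.7692, -4.0000, 2.0000).
‖u_2‖ = 5.5747, so e_2 = (0.3312, -0.4968, -0.7175, 0.3588).

Q = [[-0.8321, 0.3312], [-0.5547, -0.4968], [0.0000, -0.7175], [0.0000, 0.3588]], R = [[3.6056, -1.3868], [0.0000, 5.5747]]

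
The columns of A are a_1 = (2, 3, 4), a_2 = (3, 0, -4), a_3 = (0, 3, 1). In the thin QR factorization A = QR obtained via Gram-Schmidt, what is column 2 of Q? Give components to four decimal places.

q_2 = (0.7948, 0.2228, -0.5645)

a_1 = (2, 3, 4); ‖a_1‖ = 5.3852, so q_1 = (0.3714, 0.5571, 0.7428).
q_1·a_2 = 0.3714·3 + 0.5571·0 + 0.7428·(-4) = -1.8570.
u_2 = a_2 + 1.8570·q_1 = (3.6897, 1.0345, -2.6207).
‖u_2‖ = 4.6424, so q_2 = (0.7948, 0.2228, -0.5645).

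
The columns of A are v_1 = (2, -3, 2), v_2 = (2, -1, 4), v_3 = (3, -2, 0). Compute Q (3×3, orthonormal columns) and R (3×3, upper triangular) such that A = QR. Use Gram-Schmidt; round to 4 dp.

v_1 = (2, -3, 2); ‖v_1‖ = 4.1231, so q_1 = (0.4851, -0.7276, 0.4851).
q_1·v_2 = 0.4851·2 + (-0.7276)·(-1) + 0.4851·4 = 3.6380.
u_2 = v_2 − 3.6380·q_1 = (0.2353, 1.6471, 2.2353).
‖u_2‖ = 2.7865, so q_2 = (0.0844, 0.5911, 0.8022).
q_1·v_3 = 0.4851·3 + (-0.7276)·(-2) + 0.4851·0 = 2.9104; q_2·v_3 = 0.0844·3 + 0.5911·(-2) + 0.8022·0 = -0.9288.
u_3 = v_3 − 2.9104·q_1 + 0.9288·q_2 = (1.6667, 0.6667, -0.6667).
‖u_3‖ = 1.9149, so q_3 = (0.8704, 0.3482, -0.3482).

Q = [[0.4851, 0.0844, 0.8704], [-0.7276, 0.5911, 0.3482], [0.4851, 0.8022, -0.3482]], R = [[4.1231, 3.6380, 2.9104], [0.0000, 2.7865, -0.9288], [0.0000, 0.0000, 1.9149]]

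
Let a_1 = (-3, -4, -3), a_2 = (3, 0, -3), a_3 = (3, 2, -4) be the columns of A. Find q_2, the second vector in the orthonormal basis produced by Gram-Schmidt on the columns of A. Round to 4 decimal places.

q_2 = (0.7071, 0.0000, -0.7071)

q_1 = a_1/‖a_1‖ = (-3, -4, -3)/5.8310 = (-0.5145, -0.6860, -0.5145).
r_{12} = q_1·a_2 = 0.0000.
u_2 = a_2 + 0.0000·q_1 = (3.0000, 0.0000, -3.0000).
‖u_2‖ = 4.2426, so q_2 = (0.7071, 0.0000, -0.7071).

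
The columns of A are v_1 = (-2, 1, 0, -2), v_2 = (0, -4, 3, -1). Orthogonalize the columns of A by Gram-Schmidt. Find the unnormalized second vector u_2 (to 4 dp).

v_1 = (-2, 1, 0, -2); ‖v_1‖ = 3.0000, so e_1 = (-0.6667, 0.3333, 0.0000, -0.6667).
e_1·v_2 = (-0.6667)·0 + 0.3333·(-4) + 0.0000·3 + (-0.6667)·(-1) = -0.6667.
u_2 = v_2 + 0.6667·e_1 = (-0.4444, -3.7778, 3.0000, -1.4444).

u_2 = (-0.4444, -3.7778, 3.0000, -1.4444)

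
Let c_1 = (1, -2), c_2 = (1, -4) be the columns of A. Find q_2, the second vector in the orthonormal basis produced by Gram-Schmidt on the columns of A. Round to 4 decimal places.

q_1 = c_1/‖c_1‖ = (1, -2)/2.2361 = (0.4472, -0.8944).
r_{12} = q_1·c_2 = 4.0249.
u_2 = c_2 − 4.0249·q_1 = (-0.8000, -0.4000).
‖u_2‖ = 0.8944, so q_2 = (-0.8944, -0.4472).

q_2 = (-0.8944, -0.4472)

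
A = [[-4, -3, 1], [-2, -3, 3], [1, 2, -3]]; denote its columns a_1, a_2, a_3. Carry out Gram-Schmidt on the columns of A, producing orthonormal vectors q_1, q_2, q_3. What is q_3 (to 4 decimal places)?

q_3 = (0.1270, -0.6350, -0.7620)

a_1 = (-4, -2, 1); ‖a_1‖ = 4.5826, so q_1 = (-0.8729, -0.4364, 0.2182).
q_1·a_2 = (-0.8729)·(-3) + (-0.4364)·(-3) + 0.2182·2 = 4.3644.
u_2 = a_2 − 4.3644·q_1 = (0.8095, -1.0952, 1.0476).
‖u_2‖ = 1.7182, so q_2 = (0.4711, -0.6374, 0.6097).
q_1·a_3 = (-0.8729)·1 + (-0.4364)·3 + 0.2182·(-3) = -2.8368; q_2·a_3 = 0.4711·1 + (-0.6374)·3 + 0.6097·(-3) = -3.2702.
u_3 = a_3 + 2.8368·q_1 + 3.2702·q_2 = (0.0645, -0.3226, -0.3871).
‖u_3‖ = 0.5080, so q_3 = (0.1270, -0.6350, -0.7620).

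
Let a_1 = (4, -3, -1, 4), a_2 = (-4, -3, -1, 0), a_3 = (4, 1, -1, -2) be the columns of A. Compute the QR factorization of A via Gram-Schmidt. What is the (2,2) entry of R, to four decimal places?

r_{22} = 5.0143

a_1 = (4, -3, -1, 4); ‖a_1‖ = 6.4807, so e_1 = (0.6172, -0.4629, -0.1543, 0.6172).
e_1·a_2 = 0.6172·(-4) + (-0.4629)·(-3) + (-0.1543)·(-1) + 0.6172·0 = -0.9258.
u_2 = a_2 + 0.9258·e_1 = (-3.4286, -3.4286, -1.1429, 0.5714).
r_{22} = ‖u_2‖ = 5.0143.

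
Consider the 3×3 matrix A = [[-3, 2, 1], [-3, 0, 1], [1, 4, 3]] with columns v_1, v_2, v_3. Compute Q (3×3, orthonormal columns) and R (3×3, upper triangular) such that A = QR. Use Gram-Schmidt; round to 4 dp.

Q = [[-0.6882, 0.3786, -0.6189], [-0.6882, -0.0710, 0.7220], [0.2294, 0.9228, 0.3094]], R = [[4.3589, -0.4588, -0.6882], [0.0000, 4.4485, 3.0761], [0.0000, 0.0000, 1.0314]]

v_1 = (-3, -3, 1); ‖v_1‖ = 4.3589, so q_1 = (-0.6882, -0.6882, 0.2294).
q_1·v_2 = (-0.6882)·2 + (-0.6882)·0 + 0.2294·4 = -0.4588.
u_2 = v_2 + 0.4588·q_1 = (1.6842, -0.3158, 4.1053).
‖u_2‖ = 4.4485, so q_2 = (0.3786, -0.0710, 0.9228).
q_1·v_3 = (-0.6882)·1 + (-0.6882)·1 + 0.2294·3 = -0.6882; q_2·v_3 = 0.3786·1 + (-0.0710)·1 + 0.9228·3 = 3.0761.
u_3 = v_3 + 0.6882·q_1 − 3.0761·q_2 = (-0.6383, 0.7447, 0.3191).
‖u_3‖ = 1.0314, so q_3 = (-0.6189, 0.7220, 0.3094).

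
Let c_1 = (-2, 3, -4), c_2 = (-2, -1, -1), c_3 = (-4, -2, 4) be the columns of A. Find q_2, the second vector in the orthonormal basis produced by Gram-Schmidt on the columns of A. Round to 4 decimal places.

q_2 = (-0.7302, -0.6694, -0.1369)

q_1 = c_1/‖c_1‖ = (-2, 3, -4)/5.3852 = (-0.3714, 0.5571, -0.7428).
r_{12} = q_1·c_2 = 0.9285.
u_2 = c_2 − 0.9285·q_1 = (-1.6552, -1.5172, -0.3103).
‖u_2‖ = 2.2667, so q_2 = (-0.7302, -0.6694, -0.1369).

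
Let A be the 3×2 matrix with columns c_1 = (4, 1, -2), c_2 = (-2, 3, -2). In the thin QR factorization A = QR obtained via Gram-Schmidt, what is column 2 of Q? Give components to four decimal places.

q_2 = (-0.4395, 0.7402, -0.5089)

c_1 = (4, 1, -2); ‖c_1‖ = 4.5826, so q_1 = (0.8729, 0.2182, -0.4364).
q_1·c_2 = 0.8729·(-2) + 0.2182·3 + (-0.4364)·(-2) = -0.2182.
u_2 = c_2 + 0.2182·q_1 = (-1.8095, 3.0476, -2.0952).
‖u_2‖ = 4.1173, so q_2 = (-0.4395, 0.7402, -0.5089).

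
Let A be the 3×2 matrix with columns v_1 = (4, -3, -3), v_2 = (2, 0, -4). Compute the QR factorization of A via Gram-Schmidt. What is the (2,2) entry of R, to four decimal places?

r_{22} = 2.8697

v_1 = (4, -3, -3); ‖v_1‖ = 5.8310, so q_1 = (0.6860, -0.5145, -0.5145).
q_1·v_2 = 0.6860·2 + (-0.5145)·0 + (-0.5145)·(-4) = 3.4300.
u_2 = v_2 − 3.4300·q_1 = (-0.3529, 1.7647, -2.2353).
r_{22} = ‖u_2‖ = 2.8697.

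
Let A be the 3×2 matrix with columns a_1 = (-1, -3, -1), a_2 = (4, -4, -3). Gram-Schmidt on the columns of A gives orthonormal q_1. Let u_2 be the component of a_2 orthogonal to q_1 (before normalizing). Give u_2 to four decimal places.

a_1 = (-1, -3, -1); ‖a_1‖ = 3.3166, so q_1 = (-0.3015, -0.9045, -0.3015).
q_1·a_2 = (-0.3015)·4 + (-0.9045)·(-4) + (-0.3015)·(-3) = 3.3166.
u_2 = a_2 − 3.3166·q_1 = (5.0000, -1.0000, -2.0000).

u_2 = (5.0000, -1.0000, -2.0000)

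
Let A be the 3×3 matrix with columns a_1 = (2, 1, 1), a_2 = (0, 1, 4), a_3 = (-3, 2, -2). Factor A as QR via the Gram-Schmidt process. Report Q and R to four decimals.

e_1 = a_1/‖a_1‖ = (2, 1, 1)/2.4495 = (0.8165, 0.4082, 0.4082).
r_{12} = e_1·a_2 = 2.0412.
u_2 = a_2 − 2.0412·e_1 = (-1.6667, 0.1667, 3.1667).
‖u_2‖ = 3.5824, so e_2 = (-0.4652, 0.0465, 0.8840).
r_{13} = e_1·a_3 = -2.4495; r_{23} = e_2·a_3 = -0.2791.
u_3 = a_3 + 2.4495·e_1 + 0.2791·e_2 = (-1.1299, 3.0130, -0.7532).
‖u_3‖ = 3.3049, so e_3 = (-0.3419, 0.9117, -0.2279).

Q = [[0.8165, -0.4652, -0.3419], [0.4082, 0.0465, 0.9117], [0.4082, 0.8840, -0.2279]], R = [[2.4495, 2.0412, -2.4495], [0.0000, 3.5824, -0.2791], [0.0000, 0.0000, 3.3049]]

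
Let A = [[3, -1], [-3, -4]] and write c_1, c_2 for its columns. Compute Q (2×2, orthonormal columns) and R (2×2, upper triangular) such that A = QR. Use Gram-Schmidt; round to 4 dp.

Q = [[0.7071, -0.7071], [-0.7071, -0.7071]], R = [[4.2426, 2.1213], [0.0000, 3.5355]]

q_1 = c_1/‖c_1‖ = (3, -3)/4.2426 = (0.7071, -0.7071).
r_{12} = q_1·c_2 = 2.1213.
u_2 = c_2 − 2.1213·q_1 = (-2.5000, -2.5000).
‖u_2‖ = 3.5355, so q_2 = (-0.7071, -0.7071).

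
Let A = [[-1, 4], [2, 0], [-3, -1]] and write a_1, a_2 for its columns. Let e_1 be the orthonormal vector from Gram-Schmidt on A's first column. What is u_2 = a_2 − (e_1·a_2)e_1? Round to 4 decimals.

u_2 = (3.9286, 0.1429, -1.2143)

a_1 = (-1, 2, -3); ‖a_1‖ = 3.7417, so e_1 = (-0.2673, 0.5345, -0.8018).
e_1·a_2 = (-0.2673)·4 + 0.5345·0 + (-0.8018)·(-1) = -0.2673.
u_2 = a_2 + 0.2673·e_1 = (3.9286, 0.1429, -1.2143).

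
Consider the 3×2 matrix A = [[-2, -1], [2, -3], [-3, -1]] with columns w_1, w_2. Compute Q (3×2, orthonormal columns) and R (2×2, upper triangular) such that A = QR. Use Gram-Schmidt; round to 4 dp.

Q = [[-0.4851, -0.3379], [0.4851, -0.8714], [-0.7276, -0.3557]], R = [[4.1231, -0.2425], [0.0000, 3.3077]]

w_1 = (-2, 2, -3); ‖w_1‖ = 4.1231, so q_1 = (-0.4851, 0.4851, -0.7276).
q_1·w_2 = (-0.4851)·(-1) + 0.4851·(-3) + (-0.7276)·(-1) = -0.2425.
u_2 = w_2 + 0.2425·q_1 = (-1.1176, -2.8824, -1.1765).
‖u_2‖ = 3.3077, so q_2 = (-0.3379, -0.8714, -0.3557).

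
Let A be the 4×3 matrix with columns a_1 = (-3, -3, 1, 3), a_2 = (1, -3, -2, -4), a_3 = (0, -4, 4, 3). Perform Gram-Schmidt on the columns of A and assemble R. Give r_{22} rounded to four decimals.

a_1 = (-3, -3, 1, 3); ‖a_1‖ = 5.2915, so q_1 = (-0.5669, -0.5669, 0.1890, 0.5669).
q_1·a_2 = (-0.5669)·1 + (-0.5669)·(-3) + 0.1890·(-2) + 0.5669·(-4) = -1.5119.
u_2 = a_2 + 1.5119·q_1 = (0.1429, -3.8571, -1.7143, -3.1429).
r_{22} = ‖u_2‖ = 5.2644.

r_{22} = 5.2644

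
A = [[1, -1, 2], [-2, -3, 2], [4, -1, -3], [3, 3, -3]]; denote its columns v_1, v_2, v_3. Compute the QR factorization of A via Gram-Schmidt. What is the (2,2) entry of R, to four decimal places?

r_{22} = 4.0825

v_1 = (1, -2, 4, 3); ‖v_1‖ = 5.4772, so e_1 = (0.1826, -0.3651, 0.7303, 0.5477).
e_1·v_2 = 0.1826·(-1) + (-0.3651)·(-3) + 0.7303·(-1) + 0.5477·3 = 1.8257.
u_2 = v_2 − 1.8257·e_1 = (-1.3333, -2.3333, -2.3333, 2.0000).
r_{22} = ‖u_2‖ = 4.0825.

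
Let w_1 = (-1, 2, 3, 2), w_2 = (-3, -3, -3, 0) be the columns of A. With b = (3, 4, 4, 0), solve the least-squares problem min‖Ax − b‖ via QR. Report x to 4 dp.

w_1 = (-1, 2, 3, 2); ‖w_1‖ = 4.2426, so q_1 = (-0.2357, 0.4714, 0.7071, 0.4714).
q_1·w_2 = (-0.2357)·(-3) + 0.4714·(-3) + 0.7071·(-3) + 0.4714·0 = -2.8284.
u_2 = w_2 + 2.8284·q_1 = (-3.6667, -1.6667, -1.0000, 1.3333).
‖u_2‖ = 4.3589, so q_2 = (-0.8412, -0.3824, -0.2294, 0.3059).
Qᵀb = (4.0069, -4.9707).
Back-substitute: x_2 = -4.9707/4.3589 = -1.1404.
x_1 = (4.0069 + 2.8284·(-1.1404))/4.2426 = 0.1842.

x = (0.1842, -1.1404)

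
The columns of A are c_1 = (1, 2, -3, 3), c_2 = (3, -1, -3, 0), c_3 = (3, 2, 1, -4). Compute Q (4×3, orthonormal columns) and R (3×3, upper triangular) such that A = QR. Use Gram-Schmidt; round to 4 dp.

q_1 = c_1/‖c_1‖ = (1, 2, -3, 3)/4.7958 = (0.2085, 0.4170, -0.6255, 0.6255).
r_{12} = q_1·c_2 = 2.0851.
u_2 = c_2 − 2.0851·q_1 = (2.5652, -1.8696, -1.6957, -1.3043).
‖u_2‖ = 3.8278, so q_2 = (0.6702, -0.4884, -0.4430, -0.3408).
r_{13} = q_1·c_3 = -1.6681; r_{23} = q_2·c_3 = 1.9537.
u_3 = c_3 + 1.6681·q_1 − 1.9537·q_2 = (2.0386, 3.6499, 0.8220, -2.2908).
‖u_3‖ = 4.8374, so q_3 = (0.4214, 0.7545, 0.1699, -0.4736).

Q = [[0.2085, 0.6702, 0.4214], [0.4170, -0.4884, 0.7545], [-0.6255, -0.4430, 0.1699], [0.6255, -0.3408, -0.4736]], R = [[4.7958, 2.0851, -1.6681], [0.0000, 3.8278, 1.9537], [0.0000, 0.0000, 4.8374]]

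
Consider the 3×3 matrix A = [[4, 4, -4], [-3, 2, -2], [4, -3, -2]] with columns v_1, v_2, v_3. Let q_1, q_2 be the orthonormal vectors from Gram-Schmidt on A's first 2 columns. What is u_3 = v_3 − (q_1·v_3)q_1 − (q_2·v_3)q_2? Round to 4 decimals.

q_1 = v_1/‖v_1‖ = (4, -3, 4)/6.4031 = (0.6247, -0.4685, 0.6247).
r_{12} = q_1·v_2 = -0.3123.
u_2 = v_2 + 0.3123·q_1 = (4.1951, 1.8537, -2.8049).
‖u_2‖ = 5.3761, so q_2 = (0.7803, 0.3448, -0.5217).
r_{13} = q_1·v_3 = -2.8111; r_{23} = q_2·v_3 = -2.7674.
u_3 = v_3 + 2.8111·q_1 + 2.7674·q_2 = (-0.0844, -2.3629, -1.6878).

u_3 = (-0.0844, -2.3629, -1.6878)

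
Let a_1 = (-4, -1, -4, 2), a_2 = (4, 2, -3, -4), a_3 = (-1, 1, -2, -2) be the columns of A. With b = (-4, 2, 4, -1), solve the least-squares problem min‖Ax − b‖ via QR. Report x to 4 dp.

a_1 = (-4, -1, -4, 2); ‖a_1‖ = 6.0828, so q_1 = (-0.6576, -0.1644, -0.6576, 0.3288).
q_1·a_2 = (-0.6576)·4 + (-0.1644)·2 + (-0.6576)·(-3) + 0.3288·(-4) = -2.3016.
u_2 = a_2 + 2.3016·q_1 = (2.4865, 1.6216, -4.5135, -3.2432).
‖u_2‖ = 6.3010, so q_2 = (0.3946, 0.2574, -0.7163, -0.5147).
q_1·a_3 = (-0.6576)·(-1) + (-0.1644)·1 + (-0.6576)·(-2) + 0.3288·(-2) = 1.1508; q_2·a_3 = 0.3946·(-1) + 0.2574·1 + (-0.7163)·(-2) + (-0.5147)·(-2) = 2.3248.
u_3 = a_3 − 1.1508·q_1 − 2.3248·q_2 = (-1.1607, 0.5909, 0.4221, -1.1818).
‖u_3‖ = 1.8086, so q_3 = (-0.6418, 0.3267, 0.2334, -0.6534).
Qᵀb = (-0.6576, -3.4143, 4.8073).
Back-substitute: x_3 = 4.8073/1.8086 = 2.6581.
x_2 = (-3.4143 − 2.3248·2.6581)/6.3010 = -1.5226.
x_1 = (-0.6576 + 2.3016·(-1.5226) − 1.1508·2.6581)/6.0828 = -1.1871.

x = (-1.1871, -1.5226, 2.6581)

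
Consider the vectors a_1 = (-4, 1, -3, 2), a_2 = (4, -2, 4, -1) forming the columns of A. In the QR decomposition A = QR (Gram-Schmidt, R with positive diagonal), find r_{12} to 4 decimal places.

q_1 = a_1/‖a_1‖ = (-4, 1, -3, 2)/5.4772 = (-0.7303, 0.1826, -0.5477, 0.3651).
r_{12} = q_1·a_2 = -5.8424.

r_{12} = -5.8424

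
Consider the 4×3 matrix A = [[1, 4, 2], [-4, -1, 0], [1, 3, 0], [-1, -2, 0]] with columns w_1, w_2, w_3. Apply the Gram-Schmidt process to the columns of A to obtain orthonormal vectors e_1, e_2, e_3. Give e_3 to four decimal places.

w_1 = (1, -4, 1, -1); ‖w_1‖ = 4.3589, so e_1 = (0.2294, -0.9177, 0.2294, -0.2294).
e_1·w_2 = 0.2294·4 + (-0.9177)·(-1) + 0.2294·3 + (-0.2294)·(-2) = 2.9824.
u_2 = w_2 − 2.9824·e_1 = (3.3158, 1.7368, 2.3158, -1.3158).
‖u_2‖ = 4.5940, so e_2 = (0.7218, 0.3781, 0.5041, -0.2864).
e_1·w_3 = 0.2294·2 + (-0.9177)·0 + 0.2294·0 + (-0.2294)·0 = 0.4588; e_2·w_3 = 0.7218·2 + 0.3781·0 + 0.5041·0 + (-0.2864)·0 = 1.4435.
u_3 = w_3 − 0.4588·e_1 − 1.4435·e_2 = (0.8529, -0.1247, -0.8329, 0.5187).
‖u_3‖ = 1.3060, so e_3 = (0.6530, -0.0955, -0.6377, 0.3972).

e_3 = (0.6530, -0.0955, -0.6377, 0.3972)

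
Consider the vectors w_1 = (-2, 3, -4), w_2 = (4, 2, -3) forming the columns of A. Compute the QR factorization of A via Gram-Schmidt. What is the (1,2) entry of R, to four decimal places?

r_{12} = 1.8570

w_1 = (-2, 3, -4); ‖w_1‖ = 5.3852, so e_1 = (-0.3714, 0.5571, -0.7428).
r_{12} = e_1·w_2 = 1.8570.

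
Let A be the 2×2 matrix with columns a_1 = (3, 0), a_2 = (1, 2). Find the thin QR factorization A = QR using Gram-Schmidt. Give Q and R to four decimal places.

Q = [[1.0000, 0.0000], [0.0000, 1.0000]], R = [[3.0000, 1.0000], [0.0000, 2.0000]]

a_1 = (3, 0); ‖a_1‖ = 3.0000, so q_1 = (1.0000, 0.0000).
q_1·a_2 = 1.0000·1 + 0.0000·2 = 1.0000.
u_2 = a_2 − 1.0000·q_1 = (0.0000, 2.0000).
‖u_2‖ = 2.0000, so q_2 = (0.0000, 1.0000).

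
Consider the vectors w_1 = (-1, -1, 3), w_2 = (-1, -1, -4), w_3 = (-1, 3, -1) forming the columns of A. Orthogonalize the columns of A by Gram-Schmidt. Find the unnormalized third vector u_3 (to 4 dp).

q_1 = w_1/‖w_1‖ = (-1, -1, 3)/3.3166 = (-0.3015, -0.3015, 0.9045).
r_{12} = q_1·w_2 = -3.0151.
u_2 = w_2 + 3.0151·q_1 = (-1.9091, -1.9091, -1.2727).
‖u_2‖ = 2.9848, so q_2 = (-0.6396, -0.6396, -0.4264).
r_{13} = q_1·w_3 = -1.5076; r_{23} = q_2·w_3 = -0.8528.
u_3 = w_3 + 1.5076·q_1 + 0.8528·q_2 = (-2.0000, 2.0000, 0.0000).

u_3 = (-2.0000, 2.0000, 0.0000)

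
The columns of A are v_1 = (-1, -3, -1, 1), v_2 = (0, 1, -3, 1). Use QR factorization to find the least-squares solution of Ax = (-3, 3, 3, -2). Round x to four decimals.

x = (-0.8626, -0.6489)

e_1 = v_1/‖v_1‖ = (-1, -3, -1, 1)/3.4641 = (-0.2887, -0.8660, -0.2887, 0.2887).
r_{12} = e_1·v_2 = 0.2887.
u_2 = v_2 − 0.2887·e_1 = (0.0833, 1.2500, -2.9167, 0.9167).
‖u_2‖ = 3.3040, so e_2 = (0.0252, 0.3783, -0.8828, 0.2774).
Qᵀb = (-3.1754, -2.1438).
Back-substitute: x_2 = -2.1438/3.3040 = -0.6489.
x_1 = (-3.1754 − 0.2887·(-0.6489))/3.4641 = -0.8626.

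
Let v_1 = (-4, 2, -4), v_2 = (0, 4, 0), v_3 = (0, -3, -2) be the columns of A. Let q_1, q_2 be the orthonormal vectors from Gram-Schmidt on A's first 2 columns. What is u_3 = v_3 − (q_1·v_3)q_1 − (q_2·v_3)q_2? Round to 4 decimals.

q_1 = v_1/‖v_1‖ = (-4, 2, -4)/6.0000 = (-0.6667, 0.3333, -0.6667).
r_{12} = q_1·v_2 = 1.3333.
u_2 = v_2 − 1.3333·q_1 = (0.8889, 3.5556, 0.8889).
‖u_2‖ = 3.7712, so q_2 = (0.2357, 0.9428, 0.2357).
r_{13} = q_1·v_3 = 0.3333; r_{23} = q_2·v_3 = -3.2998.
u_3 = v_3 − 0.3333·q_1 + 3.2998·q_2 = (1.0000, 0.0000, -1.0000).

u_3 = (1.0000, 0.0000, -1.0000)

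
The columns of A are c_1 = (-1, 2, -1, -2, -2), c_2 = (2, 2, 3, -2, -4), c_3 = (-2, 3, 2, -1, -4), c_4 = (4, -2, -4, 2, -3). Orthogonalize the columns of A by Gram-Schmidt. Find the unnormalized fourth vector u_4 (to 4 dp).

u_4 = (1.2698, -1.1664, -2.8433, 3.4023, -3.7819)

e_1 = c_1/‖c_1‖ = (-1, 2, -1, -2, -2)/3.7417 = (-0.2673, 0.5345, -0.2673, -0.5345, -0.5345).
r_{12} = e_1·c_2 = 2.9399.
u_2 = c_2 − 2.9399·e_1 = (2.7857, 0.4286, 3.7857, -0.4286, -2.4286).
‖u_2‖ = 5.3251, so e_2 = (0.5231, 0.0805, 0.7109, -0.0805, -0.4561).
r_{13} = e_1·c_3 = 4.2762; r_{23} = e_2·c_3 = 2.5217.
u_3 = c_3 − 4.2762·e_1 − 2.5217·e_2 = (-2.1763, 0.5113, 1.3501, 1.4887, -0.5642).
‖u_3‖ = 3.0586, so e_3 = (-0.7115, 0.1672, 0.4414, 0.4867, -0.1845).
r_{14} = e_1·c_4 = -0.5345; r_{24} = e_2·c_4 = 0.2951; r_{34} = e_3·c_4 = -3.4193.
u_4 = c_4 + 0.5345·e_1 − 0.2951·e_2 + 3.4193·e_3 = (1.2698, -1.1664, -2.8433, 3.4023, -3.7819).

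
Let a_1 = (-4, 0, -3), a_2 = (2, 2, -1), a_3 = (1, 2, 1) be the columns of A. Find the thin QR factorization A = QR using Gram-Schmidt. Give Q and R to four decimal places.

Q = [[-0.8000, 0.4243, -0.4243], [0.0000, 0.7071, 0.7071], [-0.6000, -0.5657, 0.5657]], R = [[5.0000, -1.0000, -1.4000], [0.0000, 2.8284, 1.2728], [0.0000, 0.0000, 1.5556]]

q_1 = a_1/‖a_1‖ = (-4, 0, -3)/5.0000 = (-0.8000, 0.0000, -0.6000).
r_{12} = q_1·a_2 = -1.0000.
u_2 = a_2 + 1.0000·q_1 = (1.2000, 2.0000, -1.6000).
‖u_2‖ = 2.8284, so q_2 = (0.4243, 0.7071, -0.5657).
r_{13} = q_1·a_3 = -1.4000; r_{23} = q_2·a_3 = 1.2728.
u_3 = a_3 + 1.4000·q_1 − 1.2728·q_2 = (-0.6600, 1.1000, 0.8800).
‖u_3‖ = 1.5556, so q_3 = (-0.4243, 0.7071, 0.5657).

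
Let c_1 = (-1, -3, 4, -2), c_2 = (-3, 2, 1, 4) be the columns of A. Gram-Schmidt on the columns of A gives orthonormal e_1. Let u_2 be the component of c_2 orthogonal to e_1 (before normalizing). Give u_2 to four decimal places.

u_2 = (-3.2333, 1.3000, 1.9333, 3.5333)

e_1 = c_1/‖c_1‖ = (-1, -3, 4, -2)/5.4772 = (-0.1826, -0.5477, 0.7303, -0.3651).
r_{12} = e_1·c_2 = -1.2780.
u_2 = c_2 + 1.2780·e_1 = (-3.2333, 1.3000, 1.9333, 3.5333).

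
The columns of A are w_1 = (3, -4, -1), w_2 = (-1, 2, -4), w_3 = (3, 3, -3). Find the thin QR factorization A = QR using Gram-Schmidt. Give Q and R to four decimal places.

Q = [[0.5883, -0.0440, 0.8074], [-0.7845, 0.2111, 0.5831], [-0.1961, -0.9765, 0.0897]], R = [[5.0990, -1.3728, 0.0000], [0.0000, 4.3721, 3.4308], [0.0000, 0.0000, 3.9025]]

w_1 = (3, -4, -1); ‖w_1‖ = 5.0990, so e_1 = (0.5883, -0.7845, -0.1961).
e_1·w_2 = 0.5883·(-1) + (-0.7845)·2 + (-0.1961)·(-4) = -1.3728.
u_2 = w_2 + 1.3728·e_1 = (-0.1923, 0.9231, -4.2692).
‖u_2‖ = 4.3721, so e_2 = (-0.0440, 0.2111, -0.9765).
e_1·w_3 = 0.5883·3 + (-0.7845)·3 + (-0.1961)·(-3) = 0.0000; e_2·w_3 = (-0.0440)·3 + 0.2111·3 + (-0.9765)·(-3) = 3.4308.
u_3 = w_3 − 0.0000·e_1 − 3.4308·e_2 = (3.1509, 2.2757, 0.3501).
‖u_3‖ = 3.9025, so e_3 = (0.8074, 0.5831, 0.0897).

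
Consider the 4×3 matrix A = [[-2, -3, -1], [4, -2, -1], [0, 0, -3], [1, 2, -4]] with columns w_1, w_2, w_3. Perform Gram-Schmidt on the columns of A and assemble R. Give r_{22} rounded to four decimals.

w_1 = (-2, 4, 0, 1); ‖w_1‖ = 4.5826, so e_1 = (-0.4364, 0.8729, 0.0000, 0.2182).
e_1·w_2 = (-0.4364)·(-3) + 0.8729·(-2) + 0.0000·0 + 0.2182·2 = 0.0000.
u_2 = w_2 − 0.0000·e_1 = (-3.0000, -2.0000, 0.0000, 2.0000).
r_{22} = ‖u_2‖ = 4.1231.

r_{22} = 4.1231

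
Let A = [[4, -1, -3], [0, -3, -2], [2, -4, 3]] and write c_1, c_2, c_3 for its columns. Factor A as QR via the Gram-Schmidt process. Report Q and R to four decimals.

Q = [[0.8944, 0.3229, -0.3094], [0.0000, -0.6919, -0.7220], [0.4472, -0.6458, 0.6189]], R = [[4.4721, -2.6833, -1.3416], [0.0000, 4.3359, -1.5222], [0.0000, 0.0000, 4.2288]]

c_1 = (4, 0, 2); ‖c_1‖ = 4.4721, so e_1 = (0.8944, 0.0000, 0.4472).
e_1·c_2 = 0.8944·(-1) + 0.0000·(-3) + 0.4472·(-4) = -2.6833.
u_2 = c_2 + 2.6833·e_1 = (1.4000, -3.0000, -2.8000).
‖u_2‖ = 4.3359, so e_2 = (0.3229, -0.6919, -0.6458).
e_1·c_3 = 0.8944·(-3) + 0.0000·(-2) + 0.4472·3 = -1.3416; e_2·c_3 = 0.3229·(-3) + (-0.6919)·(-2) + (-0.6458)·3 = -1.5222.
u_3 = c_3 + 1.3416·e_1 + 1.5222·e_2 = (-1.3085, -3.0532, 2.6170).
‖u_3‖ = 4.2288, so e_3 = (-0.3094, -0.7220, 0.6189).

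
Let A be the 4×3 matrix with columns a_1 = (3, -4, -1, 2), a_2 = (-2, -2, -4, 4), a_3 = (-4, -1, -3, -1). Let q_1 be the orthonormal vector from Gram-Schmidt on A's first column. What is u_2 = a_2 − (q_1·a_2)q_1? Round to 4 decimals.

q_1 = a_1/‖a_1‖ = (3, -4, -1, 2)/5.4772 = (0.5477, -0.7303, -0.1826, 0.3651).
r_{12} = q_1·a_2 = 2.5560.
u_2 = a_2 − 2.5560·q_1 = (-3.4000, -0.1333, -3.5333, 3.0667).

u_2 = (-3.4000, -0.1333, -3.5333, 3.0667)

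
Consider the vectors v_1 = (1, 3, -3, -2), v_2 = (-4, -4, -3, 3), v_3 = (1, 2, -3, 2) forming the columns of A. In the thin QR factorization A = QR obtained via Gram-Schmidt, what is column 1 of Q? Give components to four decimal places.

q_1 = (0.2085, 0.6255, -0.6255, -0.4170)

q_1 = v_1/‖v_1‖ = (1, 3, -3, -2)/4.7958 = (0.2085, 0.6255, -0.6255, -0.4170).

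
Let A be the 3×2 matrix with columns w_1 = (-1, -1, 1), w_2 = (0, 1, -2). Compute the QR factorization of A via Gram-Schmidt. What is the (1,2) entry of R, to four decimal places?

r_{12} = -1.7321

e_1 = w_1/‖w_1‖ = (-1, -1, 1)/1.7321 = (-0.5774, -0.5774, 0.5774).
r_{12} = e_1·w_2 = -1.7321.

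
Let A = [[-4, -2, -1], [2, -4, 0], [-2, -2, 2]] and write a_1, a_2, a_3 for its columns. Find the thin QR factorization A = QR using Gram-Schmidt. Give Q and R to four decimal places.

a_1 = (-4, 2, -2); ‖a_1‖ = 4.8990, so q_1 = (-0.8165, 0.4082, -0.4082).
q_1·a_2 = (-0.8165)·(-2) + 0.4082·(-4) + (-0.4082)·(-2) = 0.8165.
u_2 = a_2 − 0.8165·q_1 = (-1.3333, -4.3333, -1.6667).
‖u_2‖ = 4.8305, so q_2 = (-0.2760, -0.8971, -0.3450).
q_1·a_3 = (-0.8165)·(-1) + 0.4082·0 + (-0.4082)·2 = 0.0000; q_2·a_3 = (-0.2760)·(-1) + (-0.8971)·0 + (-0.3450)·2 = -0.4140.
u_3 = a_3 + 0.0000·q_1 + 0.4140·q_2 = (-1.1143, -0.3714, 1.8571).
‖u_3‖ = 2.1974, so q_3 = (-0.5071, -0.1690, 0.8452).

Q = [[-0.8165, -0.2760, -0.5071], [0.4082, -0.8971, -0.1690], [-0.4082, -0.3450, 0.8452]], R = [[4.8990, 0.8165, 0.0000], [0.0000, 4.8305, -0.4140], [0.0000, 0.0000, 2.1974]]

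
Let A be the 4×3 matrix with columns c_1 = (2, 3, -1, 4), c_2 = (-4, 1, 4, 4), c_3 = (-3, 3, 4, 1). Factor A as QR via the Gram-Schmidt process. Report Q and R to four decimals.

c_1 = (2, 3, -1, 4); ‖c_1‖ = 5.4772, so e_1 = (0.3651, 0.5477, -0.1826, 0.7303).
e_1·c_2 = 0.3651·(-4) + 0.5477·1 + (-0.1826)·4 + 0.7303·4 = 1.2780.
u_2 = c_2 − 1.2780·e_1 = (-4.4667, 0.3000, 4.2333, 3.0667).
‖u_2‖ = 6.8823, so e_2 = (-0.6490, 0.0436, 0.6151, 0.4456).
e_1·c_3 = 0.3651·(-3) + 0.5477·3 + (-0.1826)·4 + 0.7303·1 = 0.5477; e_2·c_3 = (-0.6490)·(-3) + 0.0436·3 + 0.6151·4 + 0.4456·1 = 4.9838.
u_3 = c_3 − 0.5477·e_1 − 4.9838·e_2 = (0.0345, 2.4828, 1.0345, -1.6207).
‖u_3‖ = 3.1404, so e_3 = (0.0110, 0.7906, 0.3294, -0.5161).

Q = [[0.3651, -0.6490, 0.0110], [0.5477, 0.0436, 0.7906], [-0.1826, 0.6151, 0.3294], [0.7303, 0.4456, -0.5161]], R = [[5.4772, 1.2780, 0.5477], [0.0000, 6.8823, 4.9838], [0.0000, 0.0000, 3.1404]]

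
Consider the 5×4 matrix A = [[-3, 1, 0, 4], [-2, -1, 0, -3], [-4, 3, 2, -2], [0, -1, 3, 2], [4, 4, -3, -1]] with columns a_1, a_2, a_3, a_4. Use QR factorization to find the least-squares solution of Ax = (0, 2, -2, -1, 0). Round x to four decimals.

a_1 = (-3, -2, -4, 0, 4); ‖a_1‖ = 6.7082, so e_1 = (-0.4472, -0.2981, -0.5963, 0.0000, 0.5963).
e_1·a_2 = (-0.4472)·1 + (-0.2981)·(-1) + (-0.5963)·3 + 0.0000·(-1) + 0.5963·4 = 0.4472.
u_2 = a_2 − 0.4472·e_1 = (1.2000, -0.8667, 3.2667, -1.0000, 3.7333).
‖u_2‖ = 5.2726, so e_2 = (0.2276, -0.1644, 0.6196, -0.1897, 0.7081).
e_1·a_3 = (-0.4472)·0 + (-0.2981)·0 + (-0.5963)·2 + 0.0000·3 + 0.5963·(-3) = -2.9814; e_2·a_3 = 0.2276·0 + (-0.1644)·0 + 0.6196·2 + (-0.1897)·3 + 0.7081·(-3) = -1.4541.
u_3 = a_3 + 2.9814·e_1 + 1.4541·e_2 = (-1.0024, -1.1279, 1.1231, 2.7242, -0.1926).
‖u_3‖ = 3.3161, so e_3 = (-0.3023, -0.3401, 0.3387, 0.8215, -0.0581).
e_1·a_4 = (-0.4472)·4 + (-0.2981)·(-3) + (-0.5963)·(-2) + 0.0000·2 + 0.5963·(-1) = -0.2981; e_2·a_4 = 0.2276·4 + (-0.1644)·(-3) + 0.6196·(-2) + (-0.1897)·2 + 0.7081·(-1) = -0.9230; e_3·a_4 = (-0.3023)·4 + (-0.3401)·(-3) + 0.3387·(-2) + 0.8215·2 + (-0.0581)·(-1) = 0.8350.
u_4 = a_4 + 0.2981·e_1 + 0.9230·e_2 − 0.8350·e_3 = (4.3291, -2.9566, -1.8887, 1.1390, -0.1202).
‖u_4‖ = 5.6888, so e_4 = (0.7610, -0.5197, -0.3320, 0.2002, -0.0211).
Qᵀb = (0.5963, -1.3782, -2.1791, -0.5757).
Back-substitute: x_4 = -0.5757/5.6888 = -0.1012.
x_3 = (-2.1791 − 0.8350·(-0.1012))/3.3161 = -0.6316.
x_2 = (-1.3782 + 1.4541·(-0.6316) + 0.9230·(-0.1012))/5.2726 = -0.4533.
x_1 = (0.5963 − 0.4472·(-0.4533) + 2.9814·(-0.6316) + 0.2981·(-0.1012))/6.7082 = -0.1661.

x = (-0.1661, -0.4533, -0.6316, -0.1012)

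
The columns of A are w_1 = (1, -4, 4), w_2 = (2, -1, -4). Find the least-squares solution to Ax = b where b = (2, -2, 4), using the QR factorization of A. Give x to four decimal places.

w_1 = (1, -4, 4); ‖w_1‖ = 5.7446, so e_1 = (0.1741, -0.6963, 0.6963).
e_1·w_2 = 0.1741·2 + (-0.6963)·(-1) + 0.6963·(-4) = -1.7408.
u_2 = w_2 + 1.7408·e_1 = (2.3030, -2.2121, -2.7879).
‖u_2‖ = 4.2391, so e_2 = (0.5433, -0.5218, -0.6577).
Qᵀb = (4.5260, -0.5004).
Back-substitute: x_2 = -0.5004/4.2391 = -0.1180.
x_1 = (4.5260 + 1.7408·(-0.1180))/5.7446 = 0.7521.

x = (0.7521, -0.1180)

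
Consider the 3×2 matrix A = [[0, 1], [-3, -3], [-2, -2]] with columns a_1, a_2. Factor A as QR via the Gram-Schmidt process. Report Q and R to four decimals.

a_1 = (0, -3, -2); ‖a_1‖ = 3.6056, so e_1 = (0.0000, -0.8321, -0.5547).
e_1·a_2 = 0.0000·1 + (-0.8321)·(-3) + (-0.5547)·(-2) = 3.6056.
u_2 = a_2 − 3.6056·e_1 = (1.0000, 0.0000, 0.0000).
‖u_2‖ = 1.0000, so e_2 = (1.0000, 0.0000, 0.0000).

Q = [[0.0000, 1.0000], [-0.8321, 0.0000], [-0.5547, 0.0000]], R = [[3.6056, 3.6056], [0.0000, 1.0000]]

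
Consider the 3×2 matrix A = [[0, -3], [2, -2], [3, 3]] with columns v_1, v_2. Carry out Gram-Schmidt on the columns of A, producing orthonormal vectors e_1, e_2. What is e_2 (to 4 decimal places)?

e_2 = (-0.6695, -0.6180, 0.4120)

e_1 = v_1/‖v_1‖ = (0, 2, 3)/3.6056 = (0.0000, 0.5547, 0.8321).
r_{12} = e_1·v_2 = 1.3868.
u_2 = v_2 − 1.3868·e_1 = (-3.0000, -2.7692, 1.8462).
‖u_2‖ = 4.4807, so e_2 = (-0.6695, -0.6180, 0.4120).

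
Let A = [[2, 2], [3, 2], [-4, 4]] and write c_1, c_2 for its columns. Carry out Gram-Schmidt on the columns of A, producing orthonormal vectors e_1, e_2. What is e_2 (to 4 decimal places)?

e_2 = (0.5060, 0.5493, 0.6650)

e_1 = c_1/‖c_1‖ = (2, 3, -4)/5.3852 = (0.3714, 0.5571, -0.7428).
r_{12} = e_1·c_2 = -1.1142.
u_2 = c_2 + 1.1142·e_1 = (2.4138, 2.6207, 3.1724).
‖u_2‖ = 4.7706, so e_2 = (0.5060, 0.5493, 0.6650).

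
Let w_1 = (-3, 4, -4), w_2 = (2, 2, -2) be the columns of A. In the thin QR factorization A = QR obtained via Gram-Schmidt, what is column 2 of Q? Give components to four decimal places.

q_2 = (0.8835, 0.3313, -0.3313)

w_1 = (-3, 4, -4); ‖w_1‖ = 6.4031, so q_1 = (-0.4685, 0.6247, -0.6247).
q_1·w_2 = (-0.4685)·2 + 0.6247·2 + (-0.6247)·(-2) = 1.5617.
u_2 = w_2 − 1.5617·q_1 = (2.7317, 1.0244, -1.0244).
‖u_2‖ = 3.0921, so q_2 = (0.8835, 0.3313, -0.3313).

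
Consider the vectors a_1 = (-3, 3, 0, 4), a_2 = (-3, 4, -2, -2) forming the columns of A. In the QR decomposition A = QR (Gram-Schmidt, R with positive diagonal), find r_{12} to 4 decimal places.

a_1 = (-3, 3, 0, 4); ‖a_1‖ = 5.8310, so q_1 = (-0.5145, 0.5145, 0.0000, 0.6860).
r_{12} = q_1·a_2 = 2.2295.

r_{12} = 2.2295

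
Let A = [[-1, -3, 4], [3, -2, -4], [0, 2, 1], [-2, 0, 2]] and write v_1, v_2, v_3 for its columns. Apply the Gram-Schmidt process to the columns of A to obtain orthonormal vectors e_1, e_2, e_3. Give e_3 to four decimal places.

e_1 = v_1/‖v_1‖ = (-1, 3, 0, -2)/3.7417 = (-0.2673, 0.8018, 0.0000, -0.5345).
r_{12} = e_1·v_2 = -0.8018.
u_2 = v_2 + 0.8018·e_1 = (-3.2143, -1.3571, 2.0000, -0.4286).
‖u_2‖ = 4.0444, so e_2 = (-0.7948, -0.3356, 0.4945, -0.1060).
r_{13} = e_1·v_3 = -5.3452; r_{23} = e_2·v_3 = -1.5542.
u_3 = v_3 + 5.3452·e_1 + 1.5542·e_2 = (1.3362, -0.2358, 1.7686, -1.0218).
‖u_3‖ = 2.4522, so e_3 = (0.5449, -0.0962, 0.7212, -0.4167).

e_3 = (0.5449, -0.0962, 0.7212, -0.4167)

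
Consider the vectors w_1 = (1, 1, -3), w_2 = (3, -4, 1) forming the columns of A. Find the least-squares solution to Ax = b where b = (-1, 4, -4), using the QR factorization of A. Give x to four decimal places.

w_1 = (1, 1, -3); ‖w_1‖ = 3.3166, so q_1 = (0.3015, 0.3015, -0.9045).
q_1·w_2 = 0.3015·3 + 0.3015·(-4) + (-0.9045)·1 = -1.2060.
u_2 = w_2 + 1.2060·q_1 = (3.3636, -3.6364, -0.0909).
‖u_2‖ = 4.9543, so q_2 = (0.6789, -0.7340, -0.0183).
Qᵀb = (4.5227, -3.5414).
Back-substitute: x_2 = -3.5414/4.9543 = -0.7148.
x_1 = (4.5227 + 1.2060·(-0.7148))/3.3166 = 1.1037.

x = (1.1037, -0.7148)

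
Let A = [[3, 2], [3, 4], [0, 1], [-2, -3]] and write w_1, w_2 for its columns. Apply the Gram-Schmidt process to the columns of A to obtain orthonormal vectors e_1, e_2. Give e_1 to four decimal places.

w_1 = (3, 3, 0, -2); ‖w_1‖ = 4.6904, so e_1 = (0.6396, 0.6396, 0.0000, -0.4264).

e_1 = (0.6396, 0.6396, 0.0000, -0.4264)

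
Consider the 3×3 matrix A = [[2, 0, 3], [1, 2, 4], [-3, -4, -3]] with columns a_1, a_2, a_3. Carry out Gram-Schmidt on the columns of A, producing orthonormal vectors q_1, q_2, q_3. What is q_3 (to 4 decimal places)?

a_1 = (2, 1, -3); ‖a_1‖ = 3.7417, so q_1 = (0.5345, 0.2673, -0.8018).
q_1·a_2 = 0.5345·0 + 0.2673·2 + (-0.8018)·(-4) = 3.7417.
u_2 = a_2 − 3.7417·q_1 = (-2.0000, 1.0000, -1.0000).
‖u_2‖ = 2.4495, so q_2 = (-0.8165, 0.4082, -0.4082).
q_1·a_3 = 0.5345·3 + 0.2673·4 + (-0.8018)·(-3) = 5.0780; q_2·a_3 = (-0.8165)·3 + 0.4082·4 + (-0.4082)·(-3) = 0.4082.
u_3 = a_3 − 5.0780·q_1 − 0.4082·q_2 = (0.6190, 2.4762, 1.2381).
‖u_3‖ = 2.8368, so q_3 = (0.2182, 0.8729, 0.4364).

q_3 = (0.2182, 0.8729, 0.4364)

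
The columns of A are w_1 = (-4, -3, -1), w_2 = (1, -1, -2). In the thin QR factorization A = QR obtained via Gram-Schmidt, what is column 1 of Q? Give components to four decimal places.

w_1 = (-4, -3, -1); ‖w_1‖ = 5.0990, so e_1 = (-0.7845, -0.5883, -0.1961).

e_1 = (-0.7845, -0.5883, -0.1961)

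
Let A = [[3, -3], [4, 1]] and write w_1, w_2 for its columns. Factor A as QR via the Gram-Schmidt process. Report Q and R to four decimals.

q_1 = w_1/‖w_1‖ = (3, 4)/5.0000 = (0.6000, 0.8000).
r_{12} = q_1·w_2 = -1.0000.
u_2 = w_2 + 1.0000·q_1 = (-2.4000, 1.8000).
‖u_2‖ = 3.0000, so q_2 = (-0.8000, 0.6000).

Q = [[0.6000, -0.8000], [0.8000, 0.6000]], R = [[5.0000, -1.0000], [0.0000, 3.0000]]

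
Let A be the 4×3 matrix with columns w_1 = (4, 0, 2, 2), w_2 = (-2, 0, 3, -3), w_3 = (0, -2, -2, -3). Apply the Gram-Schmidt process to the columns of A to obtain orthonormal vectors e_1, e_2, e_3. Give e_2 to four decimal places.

e_2 = (-0.1516, 0.0000, 0.8339, -0.5307)

w_1 = (4, 0, 2, 2); ‖w_1‖ = 4.8990, so e_1 = (0.8165, 0.0000, 0.4082, 0.4082).
e_1·w_2 = 0.8165·(-2) + 0.0000·0 + 0.4082·3 + 0.4082·(-3) = -1.6330.
u_2 = w_2 + 1.6330·e_1 = (-0.6667, 0.0000, 3.6667, -2.3333).
‖u_2‖ = 4.3970, so e_2 = (-0.1516, 0.0000, 0.8339, -0.5307).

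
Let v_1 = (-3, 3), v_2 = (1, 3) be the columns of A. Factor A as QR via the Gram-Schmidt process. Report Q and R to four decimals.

e_1 = v_1/‖v_1‖ = (-3, 3)/4.2426 = (-0.7071, 0.7071).
r_{12} = e_1·v_2 = 1.4142.
u_2 = v_2 − 1.4142·e_1 = (2.0000, 2.0000).
‖u_2‖ = 2.8284, so e_2 = (0.7071, 0.7071).

Q = [[-0.7071, 0.7071], [0.7071, 0.7071]], R = [[4.2426, 1.4142], [0.0000, 2.8284]]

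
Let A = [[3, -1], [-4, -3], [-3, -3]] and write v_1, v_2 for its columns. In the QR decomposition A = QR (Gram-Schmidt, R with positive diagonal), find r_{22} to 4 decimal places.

r_{22} = 3.0774

v_1 = (3, -4, -3); ‖v_1‖ = 5.8310, so e_1 = (0.5145, -0.6860, -0.5145).
e_1·v_2 = 0.5145·(-1) + (-0.6860)·(-3) + (-0.5145)·(-3) = 3.0870.
u_2 = v_2 − 3.0870·e_1 = (-2.5882, -0.8824, -1.4118).
r_{22} = ‖u_2‖ = 3.0774.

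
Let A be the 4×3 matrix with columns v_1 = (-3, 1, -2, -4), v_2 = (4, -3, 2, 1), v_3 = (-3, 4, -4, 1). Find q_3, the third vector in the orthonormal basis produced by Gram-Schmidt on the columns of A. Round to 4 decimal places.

v_1 = (-3, 1, -2, -4); ‖v_1‖ = 5.4772, so q_1 = (-0.5477, 0.1826, -0.3651, -0.7303).
q_1·v_2 = (-0.5477)·4 + 0.1826·(-3) + (-0.3651)·2 + (-0.7303)·1 = -4.1992.
u_2 = v_2 + 4.1992·q_1 = (1.7000, -2.2333, 0.4667, -2.0667).
‖u_2‖ = 3.5166, so q_2 = (0.4834, -0.6351, 0.1327, -0.5877).
q_1·v_3 = (-0.5477)·(-3) + 0.1826·4 + (-0.3651)·(-4) + (-0.7303)·1 = 3.1038; q_2·v_3 = 0.4834·(-3) + (-0.6351)·4 + 0.1327·(-4) + (-0.5877)·1 = -5.1091.
u_3 = v_3 − 3.1038·q_1 + 5.1091·q_2 = (1.1698, 0.1887, -2.1887, 0.2642).
‖u_3‖ = 2.5028, so q_3 = (0.4674, 0.0754, -0.8745, 0.1055).

q_3 = (0.4674, 0.0754, -0.8745, 0.1055)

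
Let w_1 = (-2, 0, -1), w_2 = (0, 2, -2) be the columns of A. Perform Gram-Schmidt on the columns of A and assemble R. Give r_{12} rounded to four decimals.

e_1 = w_1/‖w_1‖ = (-2, 0, -1)/2.2361 = (-0.8944, 0.0000, -0.4472).
r_{12} = e_1·w_2 = 0.8944.

r_{12} = 0.8944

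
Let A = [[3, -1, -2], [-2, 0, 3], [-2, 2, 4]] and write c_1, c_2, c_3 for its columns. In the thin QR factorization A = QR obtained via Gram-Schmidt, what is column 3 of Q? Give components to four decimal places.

q_3 = (0.6667, 0.6667, 0.3333)

c_1 = (3, -2, -2); ‖c_1‖ = 4.1231, so q_1 = (0.7276, -0.4851, -0.4851).
q_1·c_2 = 0.7276·(-1) + (-0.4851)·0 + (-0.4851)·2 = -1.6977.
u_2 = c_2 + 1.6977·q_1 = (0.2353, -0.8235, 1.1765).
‖u_2‖ = 1.4552, so q_2 = (0.1617, -0.5659, 0.8085).
q_1·c_3 = 0.7276·(-2) + (-0.4851)·3 + (-0.4851)·4 = -4.8507; q_2·c_3 = 0.1617·(-2) + (-0.5659)·3 + 0.8085·4 = 1.2127.
u_3 = c_3 + 4.8507·q_1 − 1.2127·q_2 = (1.3333, 1.3333, 0.6667).
‖u_3‖ = 2.0000, so q_3 = (0.6667, 0.6667, 0.3333).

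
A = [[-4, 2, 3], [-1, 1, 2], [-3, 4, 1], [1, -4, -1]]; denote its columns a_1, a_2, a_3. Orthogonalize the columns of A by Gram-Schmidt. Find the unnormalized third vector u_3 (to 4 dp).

u_3 = (0.2513, 1.3369, -0.9412, -0.4813)

a_1 = (-4, -1, -3, 1); ‖a_1‖ = 5.1962, so q_1 = (-0.7698, -0.1925, -0.5774, 0.1925).
q_1·a_2 = (-0.7698)·2 + (-0.1925)·1 + (-0.5774)·4 + 0.1925·(-4) = -4.8113.
u_2 = a_2 + 4.8113·q_1 = (-1.7037, 0.0741, 1.2222, -3.0741).
‖u_2‖ = 3.7218, so q_2 = (-0.4578, 0.0199, 0.3284, -0.8260).
q_1·a_3 = (-0.7698)·3 + (-0.1925)·2 + (-0.5774)·1 + 0.1925·(-1) = -3.4641; q_2·a_3 = (-0.4578)·3 + 0.0199·2 + 0.3284·1 + (-0.8260)·(-1) = -0.1791.
u_3 = a_3 + 3.4641·q_1 + 0.1791·q_2 = (0.2513, 1.3369, -0.9412, -0.4813).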